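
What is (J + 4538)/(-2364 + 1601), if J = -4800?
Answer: 262/763 ≈ 0.34338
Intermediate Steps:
(J + 4538)/(-2364 + 1601) = (-4800 + 4538)/(-2364 + 1601) = -262/(-763) = -262*(-1/763) = 262/763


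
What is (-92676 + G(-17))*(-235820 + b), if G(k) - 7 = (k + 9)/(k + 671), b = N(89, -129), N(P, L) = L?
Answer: 7149907570883/327 ≈ 2.1865e+10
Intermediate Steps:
b = -129
G(k) = 7 + (9 + k)/(671 + k) (G(k) = 7 + (k + 9)/(k + 671) = 7 + (9 + k)/(671 + k))
(-92676 + G(-17))*(-235820 + b) = (-92676 + 2*(2353 + 4*(-17))/(671 - 17))*(-235820 - 129) = (-92676 + 2*(2353 - 68)/654)*(-235949) = (-92676 + 2*(1/654)*2285)*(-235949) = (-92676 + 2285/327)*(-235949) = -30302767/327*(-235949) = 7149907570883/327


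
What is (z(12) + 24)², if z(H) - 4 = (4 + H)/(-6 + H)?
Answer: 8464/9 ≈ 940.44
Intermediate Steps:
z(H) = 4 + (4 + H)/(-6 + H)
(z(12) + 24)² = (5*(-4 + 12)/(-6 + 12) + 24)² = (5*8/6 + 24)² = (5*(⅙)*8 + 24)² = (20/3 + 24)² = (92/3)² = 8464/9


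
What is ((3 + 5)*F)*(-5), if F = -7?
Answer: 280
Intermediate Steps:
((3 + 5)*F)*(-5) = ((3 + 5)*(-7))*(-5) = (8*(-7))*(-5) = -56*(-5) = 280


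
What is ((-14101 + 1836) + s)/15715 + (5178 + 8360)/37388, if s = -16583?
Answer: -432909677/293776210 ≈ -1.4736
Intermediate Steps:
((-14101 + 1836) + s)/15715 + (5178 + 8360)/37388 = ((-14101 + 1836) - 16583)/15715 + (5178 + 8360)/37388 = (-12265 - 16583)*(1/15715) + 13538*(1/37388) = -28848*1/15715 + 6769/18694 = -28848/15715 + 6769/18694 = -432909677/293776210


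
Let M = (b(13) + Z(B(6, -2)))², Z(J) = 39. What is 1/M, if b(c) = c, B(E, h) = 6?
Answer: 1/2704 ≈ 0.00036982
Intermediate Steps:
M = 2704 (M = (13 + 39)² = 52² = 2704)
1/M = 1/2704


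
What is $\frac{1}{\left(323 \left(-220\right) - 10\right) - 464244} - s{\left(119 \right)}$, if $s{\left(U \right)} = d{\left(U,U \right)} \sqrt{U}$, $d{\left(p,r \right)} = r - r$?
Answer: $- \frac{1}{535314} \approx -1.8681 \cdot 10^{-6}$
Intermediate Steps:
$d{\left(p,r \right)} = 0$
$s{\left(U \right)} = 0$ ($s{\left(U \right)} = 0 \sqrt{U} = 0$)
$\frac{1}{\left(323 \left(-220\right) - 10\right) - 464244} - s{\left(119 \right)} = \frac{1}{\left(323 \left(-220\right) - 10\right) - 464244} - 0 = \frac{1}{\left(-71060 - 10\right) - 464244} + 0 = \frac{1}{-71070 - 464244} + 0 = \frac{1}{-535314} + 0 = - \frac{1}{535314} + 0 = - \frac{1}{535314}$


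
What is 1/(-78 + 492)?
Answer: 1/414 ≈ 0.0024155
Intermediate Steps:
1/(-78 + 492) = 1/414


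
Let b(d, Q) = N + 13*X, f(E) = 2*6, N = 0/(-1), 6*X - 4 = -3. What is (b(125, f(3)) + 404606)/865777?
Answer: 2427649/5194662 ≈ 0.46734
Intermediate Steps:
X = ⅙ (X = ⅔ + (⅙)*(-3) = ⅔ - ½ = ⅙ ≈ 0.16667)
N = 0 (N = 0*(-1) = 0)
f(E) = 12
b(d, Q) = 13/6 (b(d, Q) = 0 + 13*(⅙) = 0 + 13/6 = 13/6)
(b(125, f(3)) + 404606)/865777 = (13/6 + 404606)/865777 = (2427649/6)*(1/865777) = 2427649/5194662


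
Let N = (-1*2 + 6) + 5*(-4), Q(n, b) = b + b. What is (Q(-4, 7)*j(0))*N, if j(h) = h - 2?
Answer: 448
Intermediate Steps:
j(h) = -2 + h
Q(n, b) = 2*b
N = -16 (N = (-2 + 6) - 20 = 4 - 20 = -16)
(Q(-4, 7)*j(0))*N = ((2*7)*(-2 + 0))*(-16) = (14*(-2))*(-16) = -28*(-16) = 448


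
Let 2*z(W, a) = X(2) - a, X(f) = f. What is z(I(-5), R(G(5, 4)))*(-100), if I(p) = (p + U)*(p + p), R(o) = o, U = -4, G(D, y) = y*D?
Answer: 900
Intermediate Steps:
G(D, y) = D*y
I(p) = 2*p*(-4 + p) (I(p) = (p - 4)*(p + p) = (-4 + p)*(2*p) = 2*p*(-4 + p))
z(W, a) = 1 - a/2 (z(W, a) = (2 - a)/2 = 1 - a/2)
z(I(-5), R(G(5, 4)))*(-100) = (1 - 5*4/2)*(-100) = (1 - ½*20)*(-100) = (1 - 10)*(-100) = -9*(-100) = 900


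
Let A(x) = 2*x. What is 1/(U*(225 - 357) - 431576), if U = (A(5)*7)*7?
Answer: -1/496256 ≈ -2.0151e-6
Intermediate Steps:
U = 490 (U = ((2*5)*7)*7 = (10*7)*7 = 70*7 = 490)
1/(U*(225 - 357) - 431576) = 1/(490*(225 - 357) - 431576) = 1/(490*(-132) - 431576) = 1/(-64680 - 431576) = 1/(-496256) = -1/496256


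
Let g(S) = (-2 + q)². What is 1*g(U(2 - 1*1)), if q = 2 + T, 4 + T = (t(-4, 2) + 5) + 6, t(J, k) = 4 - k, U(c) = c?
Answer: 81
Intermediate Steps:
T = 9 (T = -4 + (((4 - 1*2) + 5) + 6) = -4 + (((4 - 2) + 5) + 6) = -4 + ((2 + 5) + 6) = -4 + (7 + 6) = -4 + 13 = 9)
q = 11 (q = 2 + 9 = 11)
g(S) = 81 (g(S) = (-2 + 11)² = 9² = 81)
1*g(U(2 - 1*1)) = 1*81 = 81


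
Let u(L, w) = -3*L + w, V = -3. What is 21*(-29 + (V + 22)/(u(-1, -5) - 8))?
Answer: -6489/10 ≈ -648.90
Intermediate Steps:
u(L, w) = w - 3*L
21*(-29 + (V + 22)/(u(-1, -5) - 8)) = 21*(-29 + (-3 + 22)/((-5 - 3*(-1)) - 8)) = 21*(-29 + 19/((-5 + 3) - 8)) = 21*(-29 + 19/(-2 - 8)) = 21*(-29 + 19/(-10)) = 21*(-29 + 19*(-1/10)) = 21*(-29 - 19/10) = 21*(-309/10) = -6489/10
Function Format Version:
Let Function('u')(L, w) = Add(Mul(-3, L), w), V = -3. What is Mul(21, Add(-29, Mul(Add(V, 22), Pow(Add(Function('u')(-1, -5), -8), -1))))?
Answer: Rational(-6489, 10) ≈ -648.90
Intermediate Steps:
Function('u')(L, w) = Add(w, Mul(-3, L))
Mul(21, Add(-29, Mul(Add(V, 22), Pow(Add(Function('u')(-1, -5), -8), -1)))) = Mul(21, Add(-29, Mul(Add(-3, 22), Pow(Add(Add(-5, Mul(-3, -1)), -8), -1)))) = Mul(21, Add(-29, Mul(19, Pow(Add(Add(-5, 3), -8), -1)))) = Mul(21, Add(-29, Mul(19, Pow(Add(-2, -8), -1)))) = Mul(21, Add(-29, Mul(19, Pow(-10, -1)))) = Mul(21, Add(-29, Mul(19, Rational(-1, 10)))) = Mul(21, Add(-29, Rational(-19, 10))) = Mul(21, Rational(-309, 10)) = Rational(-6489, 10)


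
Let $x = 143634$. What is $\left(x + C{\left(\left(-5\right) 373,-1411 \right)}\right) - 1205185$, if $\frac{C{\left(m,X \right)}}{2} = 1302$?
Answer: $-1058947$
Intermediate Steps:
$C{\left(m,X \right)} = 2604$ ($C{\left(m,X \right)} = 2 \cdot 1302 = 2604$)
$\left(x + C{\left(\left(-5\right) 373,-1411 \right)}\right) - 1205185 = \left(143634 + 2604\right) - 1205185 = 146238 - 1205185 = -1058947$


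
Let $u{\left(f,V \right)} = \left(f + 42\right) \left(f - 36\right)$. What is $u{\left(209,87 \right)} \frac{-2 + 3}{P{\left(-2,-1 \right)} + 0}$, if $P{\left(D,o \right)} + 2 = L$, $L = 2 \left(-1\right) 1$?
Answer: $- \frac{43423}{4} \approx -10856.0$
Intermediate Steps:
$L = -2$ ($L = \left(-2\right) 1 = -2$)
$P{\left(D,o \right)} = -4$ ($P{\left(D,o \right)} = -2 - 2 = -4$)
$u{\left(f,V \right)} = \left(-36 + f\right) \left(42 + f\right)$ ($u{\left(f,V \right)} = \left(42 + f\right) \left(-36 + f\right) = \left(-36 + f\right) \left(42 + f\right)$)
$u{\left(209,87 \right)} \frac{-2 + 3}{P{\left(-2,-1 \right)} + 0} = \left(-1512 + 209^{2} + 6 \cdot 209\right) \frac{-2 + 3}{-4 + 0} = \left(-1512 + 43681 + 1254\right) 1 \frac{1}{-4} = 43423 \cdot 1 \left(- \frac{1}{4}\right) = 43423 \left(- \frac{1}{4}\right) = - \frac{43423}{4}$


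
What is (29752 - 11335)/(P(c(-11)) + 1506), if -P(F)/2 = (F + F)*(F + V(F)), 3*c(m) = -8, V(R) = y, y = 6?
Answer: 23679/1982 ≈ 11.947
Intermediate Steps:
V(R) = 6
c(m) = -8/3 (c(m) = (1/3)*(-8) = -8/3)
P(F) = -4*F*(6 + F) (P(F) = -2*(F + F)*(F + 6) = -2*2*F*(6 + F) = -4*F*(6 + F))
(29752 - 11335)/(P(c(-11)) + 1506) = (29752 - 11335)/(-4*(-8/3)*(6 - 8/3) + 1506) = 18417/(-4*(-8/3)*10/3 + 1506) = 18417/(320/9 + 1506) = 18417/(13874/9) = 18417*(9/13874) = 23679/1982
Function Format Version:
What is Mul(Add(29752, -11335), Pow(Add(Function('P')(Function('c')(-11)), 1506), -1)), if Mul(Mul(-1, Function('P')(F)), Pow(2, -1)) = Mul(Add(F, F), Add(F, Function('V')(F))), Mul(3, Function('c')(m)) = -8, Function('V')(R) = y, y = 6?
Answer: Rational(23679, 1982) ≈ 11.947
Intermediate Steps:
Function('V')(R) = 6
Function('c')(m) = Rational(-8, 3) (Function('c')(m) = Mul(Rational(1, 3), -8) = Rational(-8, 3))
Function('P')(F) = Mul(-4, F, Add(6, F)) (Function('P')(F) = Mul(-2, Mul(Add(F, F), Add(F, 6))) = Mul(-2, Mul(Mul(2, F), Add(6, F))) = Mul(-2, Mul(2, F, Add(6, F))) = Mul(-4, F, Add(6, F)))
Mul(Add(29752, -11335), Pow(Add(Function('P')(Function('c')(-11)), 1506), -1)) = Mul(Add(29752, -11335), Pow(Add(Mul(-4, Rational(-8, 3), Add(6, Rational(-8, 3))), 1506), -1)) = Mul(18417, Pow(Add(Mul(-4, Rational(-8, 3), Rational(10, 3)), 1506), -1)) = Mul(18417, Pow(Add(Rational(320, 9), 1506), -1)) = Mul(18417, Pow(Rational(13874, 9), -1)) = Mul(18417, Rational(9, 13874)) = Rational(23679, 1982)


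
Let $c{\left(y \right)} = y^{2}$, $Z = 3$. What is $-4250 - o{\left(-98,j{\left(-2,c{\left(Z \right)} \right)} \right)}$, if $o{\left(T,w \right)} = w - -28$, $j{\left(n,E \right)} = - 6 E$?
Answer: $-4224$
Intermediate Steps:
$o{\left(T,w \right)} = 28 + w$ ($o{\left(T,w \right)} = w + 28 = 28 + w$)
$-4250 - o{\left(-98,j{\left(-2,c{\left(Z \right)} \right)} \right)} = -4250 - \left(28 - 6 \cdot 3^{2}\right) = -4250 - \left(28 - 54\right) = -4250 - -26 = -4250 + 26 = -4224$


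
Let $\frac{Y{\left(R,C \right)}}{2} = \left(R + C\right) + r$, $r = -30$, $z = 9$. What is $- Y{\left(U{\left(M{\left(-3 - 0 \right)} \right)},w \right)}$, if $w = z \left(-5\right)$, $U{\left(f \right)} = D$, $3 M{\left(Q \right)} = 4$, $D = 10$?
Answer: $130$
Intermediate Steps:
$M{\left(Q \right)} = \frac{4}{3}$ ($M{\left(Q \right)} = \frac{1}{3} \cdot 4 = \frac{4}{3}$)
$U{\left(f \right)} = 10$
$w = -45$ ($w = 9 \left(-5\right) = -45$)
$Y{\left(R,C \right)} = -60 + 2 C + 2 R$ ($Y{\left(R,C \right)} = 2 \left(\left(R + C\right) - 30\right) = 2 \left(\left(C + R\right) - 30\right) = 2 \left(-30 + C + R\right) = -60 + 2 C + 2 R$)
$- Y{\left(U{\left(M{\left(-3 - 0 \right)} \right)},w \right)} = - (-60 + 2 \left(-45\right) + 2 \cdot 10) = - (-60 - 90 + 20) = \left(-1\right) \left(-130\right) = 130$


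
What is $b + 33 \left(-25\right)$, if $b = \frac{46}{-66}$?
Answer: $- \frac{27248}{33} \approx -825.7$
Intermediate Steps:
$b = - \frac{23}{33}$ ($b = 46 \left(- \frac{1}{66}\right) = - \frac{23}{33} \approx -0.69697$)
$b + 33 \left(-25\right) = - \frac{23}{33} + 33 \left(-25\right) = - \frac{23}{33} - 825 = - \frac{27248}{33}$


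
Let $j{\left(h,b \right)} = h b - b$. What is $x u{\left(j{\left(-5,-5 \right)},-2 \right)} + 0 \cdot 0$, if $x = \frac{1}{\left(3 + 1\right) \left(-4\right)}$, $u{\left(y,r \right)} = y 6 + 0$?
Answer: $- \frac{45}{4} \approx -11.25$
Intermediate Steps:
$j{\left(h,b \right)} = - b + b h$ ($j{\left(h,b \right)} = b h - b = - b + b h$)
$u{\left(y,r \right)} = 6 y$ ($u{\left(y,r \right)} = 6 y + 0 = 6 y$)
$x = - \frac{1}{16}$ ($x = \frac{1}{4 \left(-4\right)} = \frac{1}{-16} = - \frac{1}{16} \approx -0.0625$)
$x u{\left(j{\left(-5,-5 \right)},-2 \right)} + 0 \cdot 0 = - \frac{6 \left(- 5 \left(-1 - 5\right)\right)}{16} + 0 \cdot 0 = - \frac{6 \left(\left(-5\right) \left(-6\right)\right)}{16} + 0 = - \frac{6 \cdot 30}{16} + 0 = \left(- \frac{1}{16}\right) 180 + 0 = - \frac{45}{4} + 0 = - \frac{45}{4}$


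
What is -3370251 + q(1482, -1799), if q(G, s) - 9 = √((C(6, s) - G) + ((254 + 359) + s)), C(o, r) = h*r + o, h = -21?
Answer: -3370242 + √35117 ≈ -3.3701e+6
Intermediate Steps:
C(o, r) = o - 21*r (C(o, r) = -21*r + o = o - 21*r)
q(G, s) = 9 + √(619 - G - 20*s) (q(G, s) = 9 + √(((6 - 21*s) - G) + ((254 + 359) + s)) = 9 + √((6 - G - 21*s) + (613 + s)) = 9 + √(619 - G - 20*s))
-3370251 + q(1482, -1799) = -3370251 + (9 + √(619 - 1*1482 - 20*(-1799))) = -3370251 + (9 + √(619 - 1482 + 35980)) = -3370251 + (9 + √35117) = -3370242 + √35117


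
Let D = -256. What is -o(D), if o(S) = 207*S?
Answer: 52992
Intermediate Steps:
-o(D) = -207*(-256) = -1*(-52992) = 52992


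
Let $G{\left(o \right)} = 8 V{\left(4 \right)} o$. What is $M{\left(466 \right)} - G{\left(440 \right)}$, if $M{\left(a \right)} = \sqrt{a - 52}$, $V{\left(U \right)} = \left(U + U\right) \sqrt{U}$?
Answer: $-56320 + 3 \sqrt{46} \approx -56300.0$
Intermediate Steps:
$V{\left(U \right)} = 2 U^{\frac{3}{2}}$ ($V{\left(U \right)} = 2 U \sqrt{U} = 2 U^{\frac{3}{2}}$)
$M{\left(a \right)} = \sqrt{-52 + a}$
$G{\left(o \right)} = 128 o$ ($G{\left(o \right)} = 8 \cdot 2 \cdot 4^{\frac{3}{2}} o = 8 \cdot 2 \cdot 8 o = 8 \cdot 16 o = 128 o$)
$M{\left(466 \right)} - G{\left(440 \right)} = \sqrt{-52 + 466} - 128 \cdot 440 = \sqrt{414} - 56320 = 3 \sqrt{46} - 56320 = -56320 + 3 \sqrt{46}$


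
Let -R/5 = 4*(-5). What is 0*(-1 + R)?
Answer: 0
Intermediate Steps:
R = 100 (R = -20*(-5) = -5*(-20) = 100)
0*(-1 + R) = 0*(-1 + 100) = 0*99 = 0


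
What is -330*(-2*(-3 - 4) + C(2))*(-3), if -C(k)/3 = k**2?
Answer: 1980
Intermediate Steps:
C(k) = -3*k**2
-330*(-2*(-3 - 4) + C(2))*(-3) = -330*(-2*(-3 - 4) - 3*2**2)*(-3) = -330*(-2*(-7) - 3*4)*(-3) = -330*(14 - 12)*(-3) = -660*(-3) = -330*(-6) = 1980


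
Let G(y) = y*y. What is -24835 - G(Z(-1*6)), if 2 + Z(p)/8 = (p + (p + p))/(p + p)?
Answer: -24851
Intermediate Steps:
Z(p) = -4 (Z(p) = -16 + 8*((p + (p + p))/(p + p)) = -16 + 8*((p + 2*p)/((2*p))) = -16 + 8*((3*p)*(1/(2*p))) = -16 + 8*(3/2) = -16 + 12 = -4)
G(y) = y**2
-24835 - G(Z(-1*6)) = -24835 - 1*(-4)**2 = -24835 - 1*16 = -24835 - 16 = -24851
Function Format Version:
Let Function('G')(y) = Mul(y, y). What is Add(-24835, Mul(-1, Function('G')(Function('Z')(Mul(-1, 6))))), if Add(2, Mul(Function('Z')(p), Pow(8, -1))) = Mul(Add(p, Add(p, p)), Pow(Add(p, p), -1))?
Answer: -24851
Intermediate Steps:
Function('Z')(p) = -4 (Function('Z')(p) = Add(-16, Mul(8, Mul(Add(p, Add(p, p)), Pow(Add(p, p), -1)))) = Add(-16, Mul(8, Mul(Add(p, Mul(2, p)), Pow(Mul(2, p), -1)))) = Add(-16, Mul(8, Mul(Mul(3, p), Mul(Rational(1, 2), Pow(p, -1))))) = Add(-16, Mul(8, Rational(3, 2))) = Add(-16, 12) = -4)
Function('G')(y) = Pow(y, 2)
Add(-24835, Mul(-1, Function('G')(Function('Z')(Mul(-1, 6))))) = Add(-24835, Mul(-1, Pow(-4, 2))) = Add(-24835, Mul(-1, 16)) = Add(-24835, -16) = -24851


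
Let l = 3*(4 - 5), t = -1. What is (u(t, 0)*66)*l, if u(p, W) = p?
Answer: 198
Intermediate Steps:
l = -3 (l = 3*(-1) = -3)
(u(t, 0)*66)*l = -1*66*(-3) = -66*(-3) = 198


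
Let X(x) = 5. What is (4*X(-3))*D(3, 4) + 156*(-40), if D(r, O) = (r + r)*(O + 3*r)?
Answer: -4680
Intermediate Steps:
D(r, O) = 2*r*(O + 3*r) (D(r, O) = (2*r)*(O + 3*r) = 2*r*(O + 3*r))
(4*X(-3))*D(3, 4) + 156*(-40) = (4*5)*(2*3*(4 + 3*3)) + 156*(-40) = 20*(2*3*(4 + 9)) - 6240 = 20*(2*3*13) - 6240 = 20*78 - 6240 = 1560 - 6240 = -4680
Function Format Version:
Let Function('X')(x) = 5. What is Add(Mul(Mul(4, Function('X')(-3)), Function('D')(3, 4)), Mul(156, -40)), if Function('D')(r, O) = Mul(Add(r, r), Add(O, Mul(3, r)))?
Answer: -4680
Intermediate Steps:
Function('D')(r, O) = Mul(2, r, Add(O, Mul(3, r))) (Function('D')(r, O) = Mul(Mul(2, r), Add(O, Mul(3, r))) = Mul(2, r, Add(O, Mul(3, r))))
Add(Mul(Mul(4, Function('X')(-3)), Function('D')(3, 4)), Mul(156, -40)) = Add(Mul(Mul(4, 5), Mul(2, 3, Add(4, Mul(3, 3)))), Mul(156, -40)) = Add(Mul(20, Mul(2, 3, Add(4, 9))), -6240) = Add(Mul(20, Mul(2, 3, 13)), -6240) = Add(Mul(20, 78), -6240) = Add(1560, -6240) = -4680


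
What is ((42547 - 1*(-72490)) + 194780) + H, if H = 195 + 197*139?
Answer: 337395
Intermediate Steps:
H = 27578 (H = 195 + 27383 = 27578)
((42547 - 1*(-72490)) + 194780) + H = ((42547 - 1*(-72490)) + 194780) + 27578 = ((42547 + 72490) + 194780) + 27578 = (115037 + 194780) + 27578 = 309817 + 27578 = 337395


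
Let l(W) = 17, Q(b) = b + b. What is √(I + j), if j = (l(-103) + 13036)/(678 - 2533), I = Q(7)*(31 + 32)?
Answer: √3010770735/1855 ≈ 29.580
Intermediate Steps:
Q(b) = 2*b
I = 882 (I = (2*7)*(31 + 32) = 14*63 = 882)
j = -13053/1855 (j = (17 + 13036)/(678 - 2533) = 13053/(-1855) = 13053*(-1/1855) = -13053/1855 ≈ -7.0367)
√(I + j) = √(882 - 13053/1855) = √(1623057/1855) = √3010770735/1855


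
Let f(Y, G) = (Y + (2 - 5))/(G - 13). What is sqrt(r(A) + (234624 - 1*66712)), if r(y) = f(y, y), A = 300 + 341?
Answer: sqrt(16555551718)/314 ≈ 409.77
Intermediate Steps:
A = 641
f(Y, G) = (-3 + Y)/(-13 + G) (f(Y, G) = (Y - 3)/(-13 + G) = (-3 + Y)/(-13 + G))
r(y) = (-3 + y)/(-13 + y)
sqrt(r(A) + (234624 - 1*66712)) = sqrt((-3 + 641)/(-13 + 641) + (234624 - 1*66712)) = sqrt(638/628 + (234624 - 66712)) = sqrt((1/628)*638 + 167912) = sqrt(319/314 + 167912) = sqrt(52724687/314) = sqrt(16555551718)/314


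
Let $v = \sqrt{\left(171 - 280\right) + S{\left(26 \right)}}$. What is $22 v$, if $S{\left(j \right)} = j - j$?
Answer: $22 i \sqrt{109} \approx 229.69 i$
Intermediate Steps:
$S{\left(j \right)} = 0$
$v = i \sqrt{109}$ ($v = \sqrt{\left(171 - 280\right) + 0} = \sqrt{-109 + 0} = \sqrt{-109} = i \sqrt{109} \approx 10.44 i$)
$22 v = 22 i \sqrt{109}$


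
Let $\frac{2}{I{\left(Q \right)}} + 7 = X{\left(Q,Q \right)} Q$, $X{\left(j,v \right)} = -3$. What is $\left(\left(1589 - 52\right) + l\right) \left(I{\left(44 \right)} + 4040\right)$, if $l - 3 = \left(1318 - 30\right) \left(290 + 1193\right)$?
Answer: $\frac{1073498981352}{139} \approx 7.723 \cdot 10^{9}$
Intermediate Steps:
$I{\left(Q \right)} = \frac{2}{-7 - 3 Q}$
$l = 1910107$ ($l = 3 + \left(1318 - 30\right) \left(290 + 1193\right) = 3 + 1288 \cdot 1483 = 3 + 1910104 = 1910107$)
$\left(\left(1589 - 52\right) + l\right) \left(I{\left(44 \right)} + 4040\right) = \left(\left(1589 - 52\right) + 1910107\right) \left(\frac{2}{-7 - 132} + 4040\right) = \left(1537 + 1910107\right) \left(\frac{2}{-7 - 132} + 4040\right) = 1911644 \left(\frac{2}{-139} + 4040\right) = 1911644 \left(2 \left(- \frac{1}{139}\right) + 4040\right) = 1911644 \left(- \frac{2}{139} + 4040\right) = 1911644 \cdot \frac{561558}{139} = \frac{1073498981352}{139}$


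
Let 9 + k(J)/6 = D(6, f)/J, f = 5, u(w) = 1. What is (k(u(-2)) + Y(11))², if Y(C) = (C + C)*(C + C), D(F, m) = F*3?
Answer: 289444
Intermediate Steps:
D(F, m) = 3*F
k(J) = -54 + 108/J (k(J) = -54 + 6*((3*6)/J) = -54 + 6*(18/J) = -54 + 108/J)
Y(C) = 4*C² (Y(C) = (2*C)*(2*C) = 4*C²)
(k(u(-2)) + Y(11))² = ((-54 + 108/1) + 4*11²)² = ((-54 + 108*1) + 4*121)² = ((-54 + 108) + 484)² = (54 + 484)² = 538² = 289444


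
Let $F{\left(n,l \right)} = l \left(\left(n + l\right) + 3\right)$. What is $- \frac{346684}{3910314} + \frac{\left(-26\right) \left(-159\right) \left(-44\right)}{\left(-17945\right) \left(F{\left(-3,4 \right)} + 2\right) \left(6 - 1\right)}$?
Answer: $\frac{1401467418}{58475487275} \approx 0.023967$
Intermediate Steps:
$F{\left(n,l \right)} = l \left(3 + l + n\right)$ ($F{\left(n,l \right)} = l \left(\left(l + n\right) + 3\right) = l \left(3 + l + n\right)$)
$- \frac{346684}{3910314} + \frac{\left(-26\right) \left(-159\right) \left(-44\right)}{\left(-17945\right) \left(F{\left(-3,4 \right)} + 2\right) \left(6 - 1\right)} = - \frac{346684}{3910314} + \frac{\left(-26\right) \left(-159\right) \left(-44\right)}{\left(-17945\right) \left(4 \left(3 + 4 - 3\right) + 2\right) \left(6 - 1\right)} = \left(-346684\right) \frac{1}{3910314} + \frac{4134 \left(-44\right)}{\left(-17945\right) \left(4 \cdot 4 + 2\right) 5} = - \frac{173342}{1955157} - \frac{181896}{\left(-17945\right) \left(16 + 2\right) 5} = - \frac{173342}{1955157} - \frac{181896}{\left(-17945\right) 18 \cdot 5} = - \frac{173342}{1955157} - \frac{181896}{\left(-17945\right) 90} = - \frac{173342}{1955157} - \frac{181896}{-1615050} = - \frac{173342}{1955157} - - \frac{30316}{269175} = - \frac{173342}{1955157} + \frac{30316}{269175} = \frac{1401467418}{58475487275}$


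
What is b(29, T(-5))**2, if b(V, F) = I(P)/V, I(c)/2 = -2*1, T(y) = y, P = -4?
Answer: 16/841 ≈ 0.019025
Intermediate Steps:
I(c) = -4 (I(c) = 2*(-2*1) = 2*(-2) = -4)
b(V, F) = -4/V
b(29, T(-5))**2 = (-4/29)**2 = 16/841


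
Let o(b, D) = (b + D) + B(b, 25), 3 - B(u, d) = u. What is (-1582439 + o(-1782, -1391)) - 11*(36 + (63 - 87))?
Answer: -1583959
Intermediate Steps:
B(u, d) = 3 - u
o(b, D) = 3 + D (o(b, D) = (b + D) + (3 - b) = (D + b) + (3 - b) = 3 + D)
(-1582439 + o(-1782, -1391)) - 11*(36 + (63 - 87)) = (-1582439 + (3 - 1391)) - 11*(36 + (63 - 87)) = (-1582439 - 1388) - 11*(36 - 24) = -1583827 - 11*12 = -1583827 - 132 = -1583959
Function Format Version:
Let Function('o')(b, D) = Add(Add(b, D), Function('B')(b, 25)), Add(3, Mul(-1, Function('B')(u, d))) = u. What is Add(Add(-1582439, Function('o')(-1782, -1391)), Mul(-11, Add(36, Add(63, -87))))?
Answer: -1583959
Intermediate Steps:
Function('B')(u, d) = Add(3, Mul(-1, u))
Function('o')(b, D) = Add(3, D) (Function('o')(b, D) = Add(Add(b, D), Add(3, Mul(-1, b))) = Add(Add(D, b), Add(3, Mul(-1, b))) = Add(3, D))
Add(Add(-1582439, Function('o')(-1782, -1391)), Mul(-11, Add(36, Add(63, -87)))) = Add(Add(-1582439, Add(3, -1391)), Mul(-11, Add(36, Add(63, -87)))) = Add(Add(-1582439, -1388), Mul(-11, Add(36, -24))) = Add(-1583827, Mul(-11, 12)) = Add(-1583827, -132) = -1583959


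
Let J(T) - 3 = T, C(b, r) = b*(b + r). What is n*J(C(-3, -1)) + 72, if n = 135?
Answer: 2097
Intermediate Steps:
J(T) = 3 + T
n*J(C(-3, -1)) + 72 = 135*(3 - 3*(-3 - 1)) + 72 = 135*(3 - 3*(-4)) + 72 = 135*(3 + 12) + 72 = 135*15 + 72 = 2025 + 72 = 2097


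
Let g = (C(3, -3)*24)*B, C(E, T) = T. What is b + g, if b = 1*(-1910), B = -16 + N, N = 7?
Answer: -1262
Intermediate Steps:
B = -9 (B = -16 + 7 = -9)
g = 648 (g = -3*24*(-9) = -72*(-9) = 648)
b = -1910
b + g = -1910 + 648 = -1262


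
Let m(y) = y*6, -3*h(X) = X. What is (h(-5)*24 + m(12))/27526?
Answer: 56/13763 ≈ 0.0040689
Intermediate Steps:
h(X) = -X/3
m(y) = 6*y
(h(-5)*24 + m(12))/27526 = (-⅓*(-5)*24 + 6*12)/27526 = ((5/3)*24 + 72)*(1/27526) = (40 + 72)*(1/27526) = 112*(1/27526) = 56/13763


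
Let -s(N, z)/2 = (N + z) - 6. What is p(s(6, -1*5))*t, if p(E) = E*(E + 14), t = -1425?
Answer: -342000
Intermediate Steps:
s(N, z) = 12 - 2*N - 2*z (s(N, z) = -2*((N + z) - 6) = -2*(-6 + N + z) = 12 - 2*N - 2*z)
p(E) = E*(14 + E)
p(s(6, -1*5))*t = ((12 - 2*6 - (-2)*5)*(14 + (12 - 2*6 - (-2)*5)))*(-1425) = ((12 - 12 - 2*(-5))*(14 + (12 - 12 - 2*(-5))))*(-1425) = ((12 - 12 + 10)*(14 + (12 - 12 + 10)))*(-1425) = (10*(14 + 10))*(-1425) = (10*24)*(-1425) = 240*(-1425) = -342000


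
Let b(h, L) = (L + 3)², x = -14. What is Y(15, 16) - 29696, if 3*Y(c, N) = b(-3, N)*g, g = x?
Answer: -94142/3 ≈ -31381.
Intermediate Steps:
g = -14
b(h, L) = (3 + L)²
Y(c, N) = -14*(3 + N)²/3 (Y(c, N) = ((3 + N)²*(-14))/3 = (-14*(3 + N)²)/3 = -14*(3 + N)²/3)
Y(15, 16) - 29696 = -14*(3 + 16)²/3 - 29696 = -14/3*19² - 29696 = -14/3*361 - 29696 = -5054/3 - 29696 = -94142/3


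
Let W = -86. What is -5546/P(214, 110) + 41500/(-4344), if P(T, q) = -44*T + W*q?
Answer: -2636327/284713 ≈ -9.2596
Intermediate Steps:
P(T, q) = -86*q - 44*T (P(T, q) = -44*T - 86*q = -86*q - 44*T)
-5546/P(214, 110) + 41500/(-4344) = -5546/(-86*110 - 44*214) + 41500/(-4344) = -5546/(-9460 - 9416) + 41500*(-1/4344) = -5546/(-18876) - 10375/1086 = -5546*(-1/18876) - 10375/1086 = 2773/9438 - 10375/1086 = -2636327/284713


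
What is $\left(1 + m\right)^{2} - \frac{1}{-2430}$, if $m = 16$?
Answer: $\frac{702271}{2430} \approx 289.0$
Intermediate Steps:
$\left(1 + m\right)^{2} - \frac{1}{-2430} = \left(1 + 16\right)^{2} - \frac{1}{-2430} = 17^{2} - - \frac{1}{2430} = 289 + \frac{1}{2430} = \frac{702271}{2430}$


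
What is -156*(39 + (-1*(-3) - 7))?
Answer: -5460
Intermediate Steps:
-156*(39 + (-1*(-3) - 7)) = -156*(39 + (3 - 7)) = -156*(39 - 4) = -156*35 = -5460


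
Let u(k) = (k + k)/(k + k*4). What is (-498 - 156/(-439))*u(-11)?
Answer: -436932/2195 ≈ -199.06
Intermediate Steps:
u(k) = ⅖ (u(k) = (2*k)/(k + 4*k) = (2*k)/((5*k)) = (2*k)*(1/(5*k)) = ⅖)
(-498 - 156/(-439))*u(-11) = (-498 - 156/(-439))*(⅖) = (-498 - 156*(-1/439))*(⅖) = (-498 + 156/439)*(⅖) = -218466/439*⅖ = -436932/2195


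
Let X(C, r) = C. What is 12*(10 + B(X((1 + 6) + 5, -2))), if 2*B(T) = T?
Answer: 192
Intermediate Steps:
B(T) = T/2
12*(10 + B(X((1 + 6) + 5, -2))) = 12*(10 + ((1 + 6) + 5)/2) = 12*(10 + (7 + 5)/2) = 12*(10 + (1/2)*12) = 12*(10 + 6) = 12*16 = 192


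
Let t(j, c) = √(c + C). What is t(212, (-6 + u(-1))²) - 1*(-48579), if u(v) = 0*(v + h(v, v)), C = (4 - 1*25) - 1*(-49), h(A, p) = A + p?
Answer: 48587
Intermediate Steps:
C = 28 (C = (4 - 25) + 49 = -21 + 49 = 28)
u(v) = 0 (u(v) = 0*(v + (v + v)) = 0*(v + 2*v) = 0*(3*v) = 0)
t(j, c) = √(28 + c) (t(j, c) = √(c + 28) = √(28 + c))
t(212, (-6 + u(-1))²) - 1*(-48579) = √(28 + (-6 + 0)²) - 1*(-48579) = √(28 + (-6)²) + 48579 = √(28 + 36) + 48579 = √64 + 48579 = 8 + 48579 = 48587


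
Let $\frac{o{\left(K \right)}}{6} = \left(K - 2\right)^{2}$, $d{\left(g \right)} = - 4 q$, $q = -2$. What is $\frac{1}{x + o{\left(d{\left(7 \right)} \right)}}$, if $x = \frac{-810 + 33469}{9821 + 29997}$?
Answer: $\frac{39818}{8633347} \approx 0.0046121$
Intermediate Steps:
$d{\left(g \right)} = 8$ ($d{\left(g \right)} = \left(-4\right) \left(-2\right) = 8$)
$o{\left(K \right)} = 6 \left(-2 + K\right)^{2}$ ($o{\left(K \right)} = 6 \left(K - 2\right)^{2} = 6 \left(-2 + K\right)^{2}$)
$x = \frac{32659}{39818} \approx 0.82021$
$\frac{1}{x + o{\left(d{\left(7 \right)} \right)}} = \frac{1}{\frac{32659}{39818} + 6 \left(-2 + 8\right)^{2}} = \frac{1}{\frac{32659}{39818} + 6 \cdot 6^{2}} = \frac{1}{\frac{32659}{39818} + 6 \cdot 36} = \frac{1}{\frac{32659}{39818} + 216} = \frac{1}{\frac{8633347}{39818}} = \frac{39818}{8633347}$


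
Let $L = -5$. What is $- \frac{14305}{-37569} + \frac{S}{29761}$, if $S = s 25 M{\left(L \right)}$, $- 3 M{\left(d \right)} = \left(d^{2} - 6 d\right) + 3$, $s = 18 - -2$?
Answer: $\frac{62564105}{1118091009} \approx 0.055956$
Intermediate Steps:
$s = 20$ ($s = 18 + 2 = 20$)
$M{\left(d \right)} = -1 + 2 d - \frac{d^{2}}{3}$ ($M{\left(d \right)} = - \frac{\left(d^{2} - 6 d\right) + 3}{3} = - \frac{3 + d^{2} - 6 d}{3} = -1 + 2 d - \frac{d^{2}}{3}$)
$S = - \frac{29000}{3}$ ($S = 20 \cdot 25 \left(-1 + 2 \left(-5\right) - \frac{\left(-5\right)^{2}}{3}\right) = 500 \left(-1 - 10 - \frac{25}{3}\right) = 500 \left(- \frac{58}{3}\right) = - \frac{29000}{3} \approx -9666.7$)
$- \frac{14305}{-37569} + \frac{S}{29761} = - \frac{14305}{-37569} - \frac{29000}{3 \cdot 29761} = \left(-14305\right) \left(- \frac{1}{37569}\right) - \frac{29000}{89283} = \frac{14305}{37569} - \frac{29000}{89283} = \frac{62564105}{1118091009}$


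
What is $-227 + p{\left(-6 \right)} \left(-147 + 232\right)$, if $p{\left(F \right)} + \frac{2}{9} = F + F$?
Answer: $- \frac{11393}{9} \approx -1265.9$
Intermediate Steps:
$p{\left(F \right)} = - \frac{2}{9} + 2 F$ ($p{\left(F \right)} = - \frac{2}{9} + \left(F + F\right) = - \frac{2}{9} + 2 F$)
$-227 + p{\left(-6 \right)} \left(-147 + 232\right) = -227 + \left(- \frac{2}{9} + 2 \left(-6\right)\right) \left(-147 + 232\right) = -227 + \left(- \frac{2}{9} - 12\right) 85 = -227 - \frac{9350}{9} = - \frac{11393}{9}$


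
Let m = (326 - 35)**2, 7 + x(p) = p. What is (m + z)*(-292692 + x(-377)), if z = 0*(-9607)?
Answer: -24817968756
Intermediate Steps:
x(p) = -7 + p
m = 84681 (m = 291**2 = 84681)
z = 0
(m + z)*(-292692 + x(-377)) = (84681 + 0)*(-292692 + (-7 - 377)) = 84681*(-292692 - 384) = 84681*(-293076) = -24817968756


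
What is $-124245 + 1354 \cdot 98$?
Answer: $8447$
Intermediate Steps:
$-124245 + 1354 \cdot 98 = -124245 + 132692 = 8447$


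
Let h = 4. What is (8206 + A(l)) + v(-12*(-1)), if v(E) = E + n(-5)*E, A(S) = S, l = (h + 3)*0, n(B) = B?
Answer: 8158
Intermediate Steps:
l = 0 (l = (4 + 3)*0 = 7*0 = 0)
v(E) = -4*E (v(E) = E - 5*E = -4*E)
(8206 + A(l)) + v(-12*(-1)) = (8206 + 0) - (-48)*(-1) = 8206 - 4*12 = 8206 - 48 = 8158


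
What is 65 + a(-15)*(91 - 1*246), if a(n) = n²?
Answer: -34810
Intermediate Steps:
65 + a(-15)*(91 - 1*246) = 65 + (-15)²*(91 - 1*246) = 65 + 225*(91 - 246) = 65 + 225*(-155) = 65 - 34875 = -34810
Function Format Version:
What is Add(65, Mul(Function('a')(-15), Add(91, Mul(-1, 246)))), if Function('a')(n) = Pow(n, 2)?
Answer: -34810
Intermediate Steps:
Add(65, Mul(Function('a')(-15), Add(91, Mul(-1, 246)))) = Add(65, Mul(Pow(-15, 2), Add(91, Mul(-1, 246)))) = Add(65, Mul(225, Add(91, -246))) = Add(65, Mul(225, -155)) = Add(65, -34875) = -34810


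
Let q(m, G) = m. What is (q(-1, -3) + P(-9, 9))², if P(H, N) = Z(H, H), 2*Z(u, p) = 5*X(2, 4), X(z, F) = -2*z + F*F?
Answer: 841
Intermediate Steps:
X(z, F) = F² - 2*z (X(z, F) = -2*z + F² = F² - 2*z)
Z(u, p) = 30 (Z(u, p) = (5*(4² - 2*2))/2 = (5*(16 - 4))/2 = (5*12)/2 = (½)*60 = 30)
P(H, N) = 30
(q(-1, -3) + P(-9, 9))² = (-1 + 30)² = 29² = 841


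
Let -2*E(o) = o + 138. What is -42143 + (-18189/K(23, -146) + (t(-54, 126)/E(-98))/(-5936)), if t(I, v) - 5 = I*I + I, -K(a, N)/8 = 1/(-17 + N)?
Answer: -49000949973/118720 ≈ -4.1274e+5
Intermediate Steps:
E(o) = -69 - o/2 (E(o) = -(o + 138)/2 = -(138 + o)/2 = -69 - o/2)
K(a, N) = -8/(-17 + N)
t(I, v) = 5 + I + I² (t(I, v) = 5 + (I*I + I) = 5 + (I² + I) = 5 + (I + I²) = 5 + I + I²)
-42143 + (-18189/K(23, -146) + (t(-54, 126)/E(-98))/(-5936)) = -42143 + (-18189/((-8/(-17 - 146))) + ((5 - 54 + (-54)²)/(-69 - ½*(-98)))/(-5936)) = -42143 + (-18189/((-8/(-163))) + ((5 - 54 + 2916)/(-69 + 49))*(-1/5936)) = -42143 + (-18189/((-8*(-1/163))) + (2867/(-20))*(-1/5936)) = -42143 + (-18189/8/163 + (2867*(-1/20))*(-1/5936)) = -42143 + (-18189*163/8 - 2867/20*(-1/5936)) = -42143 + (-2964807/8 + 2867/118720) = -42143 - 43997733013/118720 = -49000949973/118720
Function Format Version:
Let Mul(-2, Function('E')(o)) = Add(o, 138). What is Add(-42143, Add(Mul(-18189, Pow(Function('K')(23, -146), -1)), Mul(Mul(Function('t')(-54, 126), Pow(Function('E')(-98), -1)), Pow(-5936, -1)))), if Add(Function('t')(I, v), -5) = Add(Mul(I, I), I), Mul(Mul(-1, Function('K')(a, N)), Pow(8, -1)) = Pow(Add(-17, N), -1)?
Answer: Rational(-49000949973, 118720) ≈ -4.1274e+5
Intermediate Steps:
Function('E')(o) = Add(-69, Mul(Rational(-1, 2), o)) (Function('E')(o) = Mul(Rational(-1, 2), Add(o, 138)) = Mul(Rational(-1, 2), Add(138, o)) = Add(-69, Mul(Rational(-1, 2), o)))
Function('K')(a, N) = Mul(-8, Pow(Add(-17, N), -1))
Function('t')(I, v) = Add(5, I, Pow(I, 2)) (Function('t')(I, v) = Add(5, Add(Mul(I, I), I)) = Add(5, Add(Pow(I, 2), I)) = Add(5, Add(I, Pow(I, 2))) = Add(5, I, Pow(I, 2)))
Add(-42143, Add(Mul(-18189, Pow(Function('K')(23, -146), -1)), Mul(Mul(Function('t')(-54, 126), Pow(Function('E')(-98), -1)), Pow(-5936, -1)))) = Add(-42143, Add(Mul(-18189, Pow(Mul(-8, Pow(Add(-17, -146), -1)), -1)), Mul(Mul(Add(5, -54, Pow(-54, 2)), Pow(Add(-69, Mul(Rational(-1, 2), -98)), -1)), Pow(-5936, -1)))) = Add(-42143, Add(Mul(-18189, Pow(Mul(-8, Pow(-163, -1)), -1)), Mul(Mul(Add(5, -54, 2916), Pow(Add(-69, 49), -1)), Rational(-1, 5936)))) = Add(-42143, Add(Mul(-18189, Pow(Mul(-8, Rational(-1, 163)), -1)), Mul(Mul(2867, Pow(-20, -1)), Rational(-1, 5936)))) = Add(-42143, Add(Mul(-18189, Pow(Rational(8, 163), -1)), Mul(Mul(2867, Rational(-1, 20)), Rational(-1, 5936)))) = Add(-42143, Add(Mul(-18189, Rational(163, 8)), Mul(Rational(-2867, 20), Rational(-1, 5936)))) = Add(-42143, Add(Rational(-2964807, 8), Rational(2867, 118720))) = Add(-42143, Rational(-43997733013, 118720)) = Rational(-49000949973, 118720)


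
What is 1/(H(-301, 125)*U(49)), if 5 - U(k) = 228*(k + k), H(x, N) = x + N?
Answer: 1/3931664 ≈ 2.5435e-7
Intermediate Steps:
H(x, N) = N + x
U(k) = 5 - 456*k (U(k) = 5 - 228*(k + k) = 5 - 228*2*k = 5 - 456*k)
1/(H(-301, 125)*U(49)) = 1/((125 - 301)*(5 - 456*49)) = 1/((-176)*(5 - 22344)) = -1/176/(-22339) = -1/176*(-1/22339) = 1/3931664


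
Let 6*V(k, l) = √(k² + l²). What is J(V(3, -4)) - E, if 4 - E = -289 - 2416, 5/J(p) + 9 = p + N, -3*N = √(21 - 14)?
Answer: -306187/113 + 20*√7/791 ≈ -2709.6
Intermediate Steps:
N = -√7/3 (N = -√(21 - 14)/3 = -√7/3 ≈ -0.88192)
V(k, l) = √(k² + l²)/6
J(p) = 5/(-9 + p - √7/3) (J(p) = 5/(-9 + (p - √7/3)) = 5/(-9 + p - √7/3))
E = 2709 (E = 4 - (-289 - 2416) = 4 - 1*(-2705) = 4 + 2705 = 2709)
J(V(3, -4)) - E = 15/(-27 - √7 + 3*(√(3² + (-4)²)/6)) - 1*2709 = 15/(-27 - √7 + 3*(√(9 + 16)/6)) - 2709 = 15/(-27 - √7 + 3*(√25/6)) - 2709 = 15/(-27 - √7 + 3*((⅙)*5)) - 2709 = 15/(-27 - √7 + 3*(⅚)) - 2709 = 15/(-27 - √7 + 5/2) - 2709 = 15/(-49/2 - √7) - 2709 = -2709 + 15/(-49/2 - √7)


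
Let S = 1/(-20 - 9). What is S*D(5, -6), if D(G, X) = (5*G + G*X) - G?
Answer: 10/29 ≈ 0.34483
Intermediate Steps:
D(G, X) = 4*G + G*X
S = -1/29 (S = 1/(-29) = -1/29 ≈ -0.034483)
S*D(5, -6) = -5*(4 - 6)/29 = -5*(-2)/29 = -1/29*(-10) = 10/29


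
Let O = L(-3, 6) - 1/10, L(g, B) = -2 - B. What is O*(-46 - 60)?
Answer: 4293/5 ≈ 858.60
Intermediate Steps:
O = -81/10 (O = (-2 - 1*6) - 1/10 = (-2 - 6) - 1*1/10 = -8 - 1/10 = -81/10 ≈ -8.1000)
O*(-46 - 60) = -81*(-46 - 60)/10 = -81/10*(-106) = 4293/5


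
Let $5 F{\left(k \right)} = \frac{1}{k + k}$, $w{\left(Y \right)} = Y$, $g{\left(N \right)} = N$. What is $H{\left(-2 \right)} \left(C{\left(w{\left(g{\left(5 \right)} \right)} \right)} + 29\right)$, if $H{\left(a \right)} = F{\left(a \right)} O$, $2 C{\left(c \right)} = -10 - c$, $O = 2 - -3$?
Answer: $- \frac{43}{8} \approx -5.375$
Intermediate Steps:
$O = 5$ ($O = 2 + 3 = 5$)
$F{\left(k \right)} = \frac{1}{10 k}$ ($F{\left(k \right)} = \frac{1}{5 \left(k + k\right)} = \frac{1}{5 \cdot 2 k} = \frac{\frac{1}{2} \frac{1}{k}}{5} = \frac{1}{10 k}$)
$C{\left(c \right)} = -5 - \frac{c}{2}$ ($C{\left(c \right)} = \frac{-10 - c}{2} = -5 - \frac{c}{2}$)
$H{\left(a \right)} = \frac{1}{2 a}$ ($H{\left(a \right)} = \frac{1}{10 a} 5 = \frac{1}{2 a}$)
$H{\left(-2 \right)} \left(C{\left(w{\left(g{\left(5 \right)} \right)} \right)} + 29\right) = \frac{1}{2 \left(-2\right)} \left(\left(-5 - \frac{5}{2}\right) + 29\right) = \frac{1}{2} \left(- \frac{1}{2}\right) \left(\left(-5 - \frac{5}{2}\right) + 29\right) = - \frac{- \frac{15}{2} + 29}{4} = \left(- \frac{1}{4}\right) \frac{43}{2} = - \frac{43}{8}$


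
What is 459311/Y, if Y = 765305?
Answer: 459311/765305 ≈ 0.60017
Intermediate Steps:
459311/Y = 459311/765305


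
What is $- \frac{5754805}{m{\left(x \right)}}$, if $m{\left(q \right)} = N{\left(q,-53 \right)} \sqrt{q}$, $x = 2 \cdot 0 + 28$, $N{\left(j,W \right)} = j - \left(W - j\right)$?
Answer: $- \frac{822115 \sqrt{7}}{218} \approx -9977.6$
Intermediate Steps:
$N{\left(j,W \right)} = - W + 2 j$ ($N{\left(j,W \right)} = j - \left(W - j\right) = - W + 2 j$)
$x = 28$ ($x = 0 + 28 = 28$)
$m{\left(q \right)} = \sqrt{q} \left(53 + 2 q\right)$ ($m{\left(q \right)} = \left(\left(-1\right) \left(-53\right) + 2 q\right) \sqrt{q} = \left(53 + 2 q\right) \sqrt{q} = \sqrt{q} \left(53 + 2 q\right)$)
$- \frac{5754805}{m{\left(x \right)}} = - \frac{5754805}{\sqrt{28} \left(53 + 2 \cdot 28\right)} = - \frac{5754805}{2 \sqrt{7} \left(53 + 56\right)} = - \frac{5754805}{2 \sqrt{7} \cdot 109} = - \frac{5754805}{218 \sqrt{7}} = - 5754805 \frac{\sqrt{7}}{1526} = - \frac{822115 \sqrt{7}}{218}$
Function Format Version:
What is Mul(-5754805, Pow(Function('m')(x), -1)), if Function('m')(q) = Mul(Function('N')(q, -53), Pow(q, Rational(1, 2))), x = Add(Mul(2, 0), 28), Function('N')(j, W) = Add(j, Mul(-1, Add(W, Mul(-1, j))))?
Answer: Mul(Rational(-822115, 218), Pow(7, Rational(1, 2))) ≈ -9977.6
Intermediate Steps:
Function('N')(j, W) = Add(Mul(-1, W), Mul(2, j)) (Function('N')(j, W) = Add(j, Add(j, Mul(-1, W))) = Add(Mul(-1, W), Mul(2, j)))
x = 28 (x = Add(0, 28) = 28)
Function('m')(q) = Mul(Pow(q, Rational(1, 2)), Add(53, Mul(2, q))) (Function('m')(q) = Mul(Add(Mul(-1, -53), Mul(2, q)), Pow(q, Rational(1, 2))) = Mul(Add(53, Mul(2, q)), Pow(q, Rational(1, 2))) = Mul(Pow(q, Rational(1, 2)), Add(53, Mul(2, q))))
Mul(-5754805, Pow(Function('m')(x), -1)) = Mul(-5754805, Pow(Mul(Pow(28, Rational(1, 2)), Add(53, Mul(2, 28))), -1)) = Mul(-5754805, Pow(Mul(Mul(2, Pow(7, Rational(1, 2))), Add(53, 56)), -1)) = Mul(-5754805, Pow(Mul(Mul(2, Pow(7, Rational(1, 2))), 109), -1)) = Mul(-5754805, Pow(Mul(218, Pow(7, Rational(1, 2))), -1)) = Mul(-5754805, Mul(Rational(1, 1526), Pow(7, Rational(1, 2)))) = Mul(Rational(-822115, 218), Pow(7, Rational(1, 2)))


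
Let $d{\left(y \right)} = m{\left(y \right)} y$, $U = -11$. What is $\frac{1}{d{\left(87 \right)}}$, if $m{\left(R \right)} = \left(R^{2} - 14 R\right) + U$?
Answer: $\frac{1}{551580} \approx 1.813 \cdot 10^{-6}$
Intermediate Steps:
$m{\left(R \right)} = -11 + R^{2} - 14 R$ ($m{\left(R \right)} = \left(R^{2} - 14 R\right) - 11 = -11 + R^{2} - 14 R$)
$d{\left(y \right)} = y \left(-11 + y^{2} - 14 y\right)$ ($d{\left(y \right)} = \left(-11 + y^{2} - 14 y\right) y = y \left(-11 + y^{2} - 14 y\right)$)
$\frac{1}{d{\left(87 \right)}} = \frac{1}{87 \left(-11 + 87^{2} - 1218\right)} = \frac{1}{87 \left(-11 + 7569 - 1218\right)} = \frac{1}{87 \cdot 6340} = \frac{1}{551580}$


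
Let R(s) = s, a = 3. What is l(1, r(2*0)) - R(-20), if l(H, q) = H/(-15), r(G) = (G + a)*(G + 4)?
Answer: 299/15 ≈ 19.933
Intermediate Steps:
r(G) = (3 + G)*(4 + G) (r(G) = (G + 3)*(G + 4) = (3 + G)*(4 + G))
l(H, q) = -H/15 (l(H, q) = H*(-1/15) = -H/15)
l(1, r(2*0)) - R(-20) = -1/15*1 - 1*(-20) = -1/15 + 20 = 299/15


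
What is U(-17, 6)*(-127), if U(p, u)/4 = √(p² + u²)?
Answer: -2540*√13 ≈ -9158.1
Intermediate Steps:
U(p, u) = 4*√(p² + u²)
U(-17, 6)*(-127) = (4*√((-17)² + 6²))*(-127) = (4*√(289 + 36))*(-127) = (4*√325)*(-127) = (4*(5*√13))*(-127) = (20*√13)*(-127) = -2540*√13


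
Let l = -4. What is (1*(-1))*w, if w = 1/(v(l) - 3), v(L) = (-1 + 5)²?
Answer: -1/13 ≈ -0.076923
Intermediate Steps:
v(L) = 16 (v(L) = 4² = 16)
w = 1/13 (w = 1/(16 - 3) = 1/13 ≈ 0.076923)
(1*(-1))*w = (1*(-1))*(1/13) = -1*1/13 = -1/13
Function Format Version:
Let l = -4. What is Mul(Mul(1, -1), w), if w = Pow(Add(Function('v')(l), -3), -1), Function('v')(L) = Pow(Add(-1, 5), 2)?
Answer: Rational(-1, 13) ≈ -0.076923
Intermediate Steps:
Function('v')(L) = 16 (Function('v')(L) = Pow(4, 2) = 16)
w = Rational(1, 13) (w = Pow(Add(16, -3), -1) = Pow(13, -1) = Rational(1, 13) ≈ 0.076923)
Mul(Mul(1, -1), w) = Mul(Mul(1, -1), Rational(1, 13)) = Mul(-1, Rational(1, 13)) = Rational(-1, 13)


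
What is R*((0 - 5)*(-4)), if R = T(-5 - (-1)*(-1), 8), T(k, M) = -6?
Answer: -120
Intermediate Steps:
R = -6
R*((0 - 5)*(-4)) = -6*(0 - 5)*(-4) = -(-30)*(-4) = -6*20 = -120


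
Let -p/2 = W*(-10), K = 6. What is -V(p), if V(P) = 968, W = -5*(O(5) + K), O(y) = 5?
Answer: -968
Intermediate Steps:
W = -55 (W = -5*(5 + 6) = -5*11 = -55)
p = -1100 (p = -(-110)*(-10) = -2*550 = -1100)
-V(p) = -1*968 = -968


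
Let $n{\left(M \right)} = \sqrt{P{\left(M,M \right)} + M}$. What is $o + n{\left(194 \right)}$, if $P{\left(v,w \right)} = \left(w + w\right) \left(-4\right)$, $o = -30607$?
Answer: $-30607 + i \sqrt{1358} \approx -30607.0 + 36.851 i$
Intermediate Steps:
$P{\left(v,w \right)} = - 8 w$ ($P{\left(v,w \right)} = 2 w \left(-4\right) = - 8 w$)
$n{\left(M \right)} = \sqrt{7} \sqrt{- M}$ ($n{\left(M \right)} = \sqrt{- 8 M + M} = \sqrt{- 7 M} = \sqrt{7} \sqrt{- M}$)
$o + n{\left(194 \right)} = -30607 + \sqrt{7} \sqrt{\left(-1\right) 194} = -30607 + \sqrt{7} \sqrt{-194} = -30607 + \sqrt{7} i \sqrt{194} = -30607 + i \sqrt{1358}$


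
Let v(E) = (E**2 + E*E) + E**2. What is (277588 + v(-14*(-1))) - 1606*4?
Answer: 271752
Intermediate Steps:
v(E) = 3*E**2 (v(E) = (E**2 + E**2) + E**2 = 2*E**2 + E**2 = 3*E**2)
(277588 + v(-14*(-1))) - 1606*4 = (277588 + 3*(-14*(-1))**2) - 1606*4 = (277588 + 3*14**2) - 73*88 = (277588 + 3*196) - 6424 = (277588 + 588) - 6424 = 278176 - 6424 = 271752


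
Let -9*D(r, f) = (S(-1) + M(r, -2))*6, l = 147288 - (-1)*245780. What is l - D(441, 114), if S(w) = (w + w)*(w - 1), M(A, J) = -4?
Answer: 393068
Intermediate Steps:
S(w) = 2*w*(-1 + w) (S(w) = (2*w)*(-1 + w) = 2*w*(-1 + w))
l = 393068 (l = 147288 - 1*(-245780) = 147288 + 245780 = 393068)
D(r, f) = 0 (D(r, f) = -(2*(-1)*(-1 - 1) - 4)*6/9 = -(2*(-1)*(-2) - 4)*6/9 = -(4 - 4)*6/9 = -0*6 = -1/9*0 = 0)
l - D(441, 114) = 393068 - 1*0 = 393068 + 0 = 393068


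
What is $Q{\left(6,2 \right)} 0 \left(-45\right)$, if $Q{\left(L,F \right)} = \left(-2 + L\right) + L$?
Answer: $0$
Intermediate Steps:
$Q{\left(L,F \right)} = -2 + 2 L$
$Q{\left(6,2 \right)} 0 \left(-45\right) = \left(-2 + 2 \cdot 6\right) 0 \left(-45\right) = \left(-2 + 12\right) 0 \left(-45\right) = 10 \cdot 0 \left(-45\right) = 0 \left(-45\right) = 0$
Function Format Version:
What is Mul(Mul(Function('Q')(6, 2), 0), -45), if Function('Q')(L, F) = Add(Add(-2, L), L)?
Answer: 0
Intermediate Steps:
Function('Q')(L, F) = Add(-2, Mul(2, L))
Mul(Mul(Function('Q')(6, 2), 0), -45) = Mul(Mul(Add(-2, Mul(2, 6)), 0), -45) = Mul(Mul(Add(-2, 12), 0), -45) = Mul(Mul(10, 0), -45) = Mul(0, -45) = 0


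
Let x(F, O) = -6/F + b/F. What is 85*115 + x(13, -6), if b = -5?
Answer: 127064/13 ≈ 9774.2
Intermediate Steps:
x(F, O) = -11/F (x(F, O) = -6/F - 5/F = -11/F)
85*115 + x(13, -6) = 85*115 - 11/13 = 9775 - 11*1/13 = 9775 - 11/13 = 127064/13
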